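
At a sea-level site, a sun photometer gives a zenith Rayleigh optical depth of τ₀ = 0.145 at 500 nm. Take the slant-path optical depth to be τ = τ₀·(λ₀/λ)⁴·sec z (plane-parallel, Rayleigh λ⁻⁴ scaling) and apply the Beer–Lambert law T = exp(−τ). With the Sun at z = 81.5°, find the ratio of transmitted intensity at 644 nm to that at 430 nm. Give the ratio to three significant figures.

Airmass: sec 81.5° = 6.7655.
τ(644 nm) = 0.145 × (500/644)⁴ × 6.7655 = 0.145 × 0.3634 × 6.7655 = 0.3565.
τ(430 nm) = 0.145 × (500/430)⁴ × 6.7655 = 0.145 × 1.8281 × 6.7655 = 1.7934.
T(644)/T(430) = exp(τ_B − τ_A) = exp(1.4369) = 4.2077.

4.21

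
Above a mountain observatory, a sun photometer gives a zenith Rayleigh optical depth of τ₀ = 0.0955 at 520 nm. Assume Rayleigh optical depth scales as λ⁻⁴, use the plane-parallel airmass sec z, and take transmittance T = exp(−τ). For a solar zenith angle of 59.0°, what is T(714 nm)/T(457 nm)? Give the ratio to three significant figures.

Airmass: sec 59.0° = 1.9416.
τ(714 nm) = 0.0955 × (520/714)⁴ × 1.9416 = 0.0955 × 0.2813 × 1.9416 = 0.0522.
τ(457 nm) = 0.0955 × (520/457)⁴ × 1.9416 = 0.0955 × 1.6763 × 1.9416 = 0.3108.
T(714)/T(457) = exp(τ_B − τ_A) = exp(0.2587) = 1.2952.

1.30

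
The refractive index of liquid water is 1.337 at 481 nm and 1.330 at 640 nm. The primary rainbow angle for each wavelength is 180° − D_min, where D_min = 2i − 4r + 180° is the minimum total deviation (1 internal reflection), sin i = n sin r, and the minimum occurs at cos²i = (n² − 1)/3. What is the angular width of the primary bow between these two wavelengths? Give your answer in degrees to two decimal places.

At 481 nm (n = 1.337): cos²i = 0.26252 → i = 59.178°, r = 39.964°, D_min = 138.500°, rainbow angle = 41.500°.
At 640 nm (n = 1.330): cos²i = 0.25630 → i = 59.585°, r = 40.422°, D_min = 137.484°, rainbow angle = 42.516°.
Angular width = |41.500° − 42.516°| = 1.016°.

1.02°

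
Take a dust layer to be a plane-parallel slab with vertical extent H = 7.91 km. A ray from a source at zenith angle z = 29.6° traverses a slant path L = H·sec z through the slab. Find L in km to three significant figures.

sec z = 1/cos 29.6° = 1.1501.
L = 7.91 × 1.1501 = 9.097 km.

9.10 km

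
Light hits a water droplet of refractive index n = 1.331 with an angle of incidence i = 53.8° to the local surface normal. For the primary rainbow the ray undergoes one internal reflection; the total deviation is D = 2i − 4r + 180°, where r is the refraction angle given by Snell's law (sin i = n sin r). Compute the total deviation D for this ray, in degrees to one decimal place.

sin r = sin 53.8° / 1.331 = 0.8070/1.331 = 0.6063; r = 37.32°.
D = 2·53.8° − 4·37.32° + 180° = 107.60° − 149.28° + 180° = 138.32°.

138.3°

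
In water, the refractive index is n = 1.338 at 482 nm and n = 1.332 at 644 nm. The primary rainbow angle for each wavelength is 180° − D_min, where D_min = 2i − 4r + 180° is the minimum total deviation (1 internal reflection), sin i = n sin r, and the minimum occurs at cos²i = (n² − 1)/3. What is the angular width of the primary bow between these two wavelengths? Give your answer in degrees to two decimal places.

At 482 nm (n = 1.338): cos²i = 0.26341 → i = 59.120°, r = 39.899°, D_min = 138.643°, rainbow angle = 41.357°.
At 644 nm (n = 1.332): cos²i = 0.25807 → i = 59.469°, r = 40.290°, D_min = 137.776°, rainbow angle = 42.224°.
Angular width = |41.357° − 42.224°| = 0.867°.

0.87°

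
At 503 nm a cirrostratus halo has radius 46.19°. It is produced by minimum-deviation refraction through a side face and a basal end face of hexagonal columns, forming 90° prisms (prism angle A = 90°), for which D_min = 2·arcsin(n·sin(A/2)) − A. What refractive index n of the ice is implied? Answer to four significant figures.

Rearranging: n = sin((D_min + A)/2) / sin(A/2).
(D_min + A)/2 = (46.19° + 90°)/2 = 68.095°.
n = sin 68.095° / sin 45° = 0.9278 / 0.7071 = 1.3121.

1.312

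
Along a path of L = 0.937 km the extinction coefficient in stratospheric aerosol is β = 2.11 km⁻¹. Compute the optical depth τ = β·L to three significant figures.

τ = β·L = 2.11 × 0.937 = 1.9771.

1.98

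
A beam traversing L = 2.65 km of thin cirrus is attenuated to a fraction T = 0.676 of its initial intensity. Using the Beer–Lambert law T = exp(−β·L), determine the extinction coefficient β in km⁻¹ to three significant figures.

Beer–Lambert: T = exp(−βL) ⇒ β = −ln(T)/L = −ln(0.676)/2.65 = 0.3916/2.65 = 0.1478 km⁻¹.

0.148 km⁻¹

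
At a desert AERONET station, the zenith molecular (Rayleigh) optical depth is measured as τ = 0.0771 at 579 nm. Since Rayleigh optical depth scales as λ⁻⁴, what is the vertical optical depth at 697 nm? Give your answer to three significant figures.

τ(697 nm) = τ(579 nm) × (579/697)⁴ = 0.0771 × (0.8307)⁴ = 0.0771 × 0.4762 = 0.0367.

0.0367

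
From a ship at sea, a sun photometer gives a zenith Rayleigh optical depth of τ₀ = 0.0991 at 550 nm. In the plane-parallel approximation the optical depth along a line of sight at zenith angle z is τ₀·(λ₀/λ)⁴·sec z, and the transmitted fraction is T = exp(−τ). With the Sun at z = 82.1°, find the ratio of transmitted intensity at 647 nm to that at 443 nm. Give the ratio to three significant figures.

Airmass: sec 82.1° = 7.2757.
τ(647 nm) = 0.0991 × (550/647)⁴ × 7.2757 = 0.0991 × 0.5222 × 7.2757 = 0.3765.
τ(443 nm) = 0.0991 × (550/443)⁴ × 7.2757 = 0.0991 × 2.3759 × 7.2757 = 1.7131.
T(647)/T(443) = exp(τ_B − τ_A) = exp(1.3366) = 3.8060.

3.81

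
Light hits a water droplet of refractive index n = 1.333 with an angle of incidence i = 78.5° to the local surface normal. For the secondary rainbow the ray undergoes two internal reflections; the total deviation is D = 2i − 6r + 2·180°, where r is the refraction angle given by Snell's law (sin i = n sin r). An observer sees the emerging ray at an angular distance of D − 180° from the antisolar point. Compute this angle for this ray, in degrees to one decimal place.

53.1°

sin r = sin 78.5° / 1.333 = 0.9799/1.333 = 0.7351; r = 47.32°.
D = 2·78.5° − 6·47.32° + 2·180° = 157.00° − 283.91° + 360° = 233.09°.
Angle from antisolar point = D − 180° = 53.09°.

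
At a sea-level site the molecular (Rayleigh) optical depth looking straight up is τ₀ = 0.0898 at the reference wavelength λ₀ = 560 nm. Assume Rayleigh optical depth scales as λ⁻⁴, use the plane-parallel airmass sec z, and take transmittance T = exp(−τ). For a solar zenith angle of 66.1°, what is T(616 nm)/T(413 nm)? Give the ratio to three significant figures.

Airmass: sec 66.1° = 2.4683.
τ(616 nm) = 0.0898 × (560/616)⁴ × 2.4683 = 0.0898 × 0.6830 × 2.4683 = 0.1514.
τ(413 nm) = 0.0898 × (560/413)⁴ × 2.4683 = 0.0898 × 3.3803 × 2.4683 = 0.7492.
T(616)/T(413) = exp(τ_B − τ_A) = exp(0.5979) = 1.8182.

1.82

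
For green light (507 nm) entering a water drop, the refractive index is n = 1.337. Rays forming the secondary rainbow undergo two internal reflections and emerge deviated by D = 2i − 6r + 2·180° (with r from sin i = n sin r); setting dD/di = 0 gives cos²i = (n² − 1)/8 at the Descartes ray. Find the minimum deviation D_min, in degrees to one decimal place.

231.9°

cos²i = (1.78757 − 1)/8 = 0.09845; i = arccos(0.31376) = 71.714°.
sin r = sin 71.714°/1.337 = 0.71017; r = 45.249°.
D_min = 2·71.714° − 6·45.249° + 360° = 231.934°.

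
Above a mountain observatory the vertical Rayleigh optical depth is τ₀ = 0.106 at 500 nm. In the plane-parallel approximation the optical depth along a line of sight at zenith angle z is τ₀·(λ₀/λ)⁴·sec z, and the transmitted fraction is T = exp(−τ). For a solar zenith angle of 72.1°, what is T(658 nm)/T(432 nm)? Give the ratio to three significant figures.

Airmass: sec 72.1° = 3.2535.
τ(658 nm) = 0.106 × (500/658)⁴ × 3.2535 = 0.106 × 0.3334 × 3.2535 = 0.1150.
τ(432 nm) = 0.106 × (500/432)⁴ × 3.2535 = 0.106 × 1.7945 × 3.2535 = 0.6189.
T(658)/T(432) = exp(τ_B − τ_A) = exp(0.5039) = 1.6552.

1.66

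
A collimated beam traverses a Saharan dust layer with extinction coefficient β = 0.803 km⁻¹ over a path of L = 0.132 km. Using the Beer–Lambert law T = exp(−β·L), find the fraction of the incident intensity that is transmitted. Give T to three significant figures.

0.899

τ = β·L = 0.803 × 0.132 = 0.1060.
T = exp(−0.1060) = 0.8994.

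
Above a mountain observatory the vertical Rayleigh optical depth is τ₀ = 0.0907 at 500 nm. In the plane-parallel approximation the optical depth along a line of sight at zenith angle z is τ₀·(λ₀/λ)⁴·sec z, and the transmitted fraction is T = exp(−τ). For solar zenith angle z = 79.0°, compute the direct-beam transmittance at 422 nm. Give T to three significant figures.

sec 79.0° = 5.2408.
τ = 0.0907 × (500/422)⁴ × 5.2408 = 0.0907 × 1.9707 × 5.2408 = 0.9368.
T = exp(−0.9368) = 0.3919.

0.392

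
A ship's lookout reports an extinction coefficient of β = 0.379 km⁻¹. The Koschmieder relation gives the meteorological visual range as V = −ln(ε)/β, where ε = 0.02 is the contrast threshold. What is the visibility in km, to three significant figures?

10.3 km

V = −ln(0.02) / 0.379 = 3.912 / 0.379 = 10.3220 km.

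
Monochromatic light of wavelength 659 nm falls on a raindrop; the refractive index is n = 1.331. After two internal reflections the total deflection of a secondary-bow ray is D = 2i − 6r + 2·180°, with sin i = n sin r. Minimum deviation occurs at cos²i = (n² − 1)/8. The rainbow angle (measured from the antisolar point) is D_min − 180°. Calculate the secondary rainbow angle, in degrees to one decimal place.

50.4°

cos²i = (1.77156 − 1)/8 = 0.09645; i = arccos(0.31056) = 71.907°.
sin r = sin 71.907°/1.331 = 0.71417; r = 45.575°.
D_min = 2·71.907° − 6·45.575° + 360° = 230.365°.
Rainbow angle = D_min − 180° = 50.365°.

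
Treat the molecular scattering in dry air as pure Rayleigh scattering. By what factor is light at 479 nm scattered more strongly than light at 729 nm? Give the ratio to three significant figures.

5.36

Rayleigh scattering ∝ λ⁻⁴, so the ratio of coefficients is the inverse fourth power of the wavelength ratio.
σ(479)/σ(729) = (729/479)⁴ = (1.5219)⁴ = 5.365.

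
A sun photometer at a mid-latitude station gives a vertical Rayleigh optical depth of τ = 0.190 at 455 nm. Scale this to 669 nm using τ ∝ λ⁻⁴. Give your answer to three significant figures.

τ(669 nm) = τ(455 nm) × (455/669)⁴ = 0.190 × (0.6801)⁴ = 0.190 × 0.2140 = 0.0407.

0.0407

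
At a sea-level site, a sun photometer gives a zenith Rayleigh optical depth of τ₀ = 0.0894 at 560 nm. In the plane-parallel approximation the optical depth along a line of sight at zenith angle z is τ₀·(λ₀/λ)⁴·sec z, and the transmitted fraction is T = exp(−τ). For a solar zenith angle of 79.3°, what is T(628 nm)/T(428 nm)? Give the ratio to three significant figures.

Airmass: sec 79.3° = 5.3860.
τ(628 nm) = 0.0894 × (560/628)⁴ × 5.3860 = 0.0894 × 0.6323 × 5.3860 = 0.3045.
τ(428 nm) = 0.0894 × (560/428)⁴ × 5.3860 = 0.0894 × 2.9307 × 5.3860 = 1.4112.
T(628)/T(428) = exp(τ_B − τ_A) = exp(1.1067) = 3.0244.

3.02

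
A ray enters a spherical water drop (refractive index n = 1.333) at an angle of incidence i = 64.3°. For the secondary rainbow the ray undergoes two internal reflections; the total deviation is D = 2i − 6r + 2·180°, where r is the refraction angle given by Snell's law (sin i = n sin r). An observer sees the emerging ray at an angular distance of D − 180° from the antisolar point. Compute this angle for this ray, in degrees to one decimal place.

sin r = sin 64.3° / 1.333 = 0.9011/1.333 = 0.6760; r = 42.53°.
D = 2·64.3° − 6·42.53° + 2·180° = 128.60° − 255.18° + 360° = 233.42°.
Angle from antisolar point = D − 180° = 53.42°.

53.4°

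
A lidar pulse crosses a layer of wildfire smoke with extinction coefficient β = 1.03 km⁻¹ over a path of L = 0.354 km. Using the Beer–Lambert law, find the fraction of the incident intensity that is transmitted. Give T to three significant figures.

τ = β·L = 1.03 × 0.354 = 0.3646.
T = exp(−0.3646) = 0.6945.

0.694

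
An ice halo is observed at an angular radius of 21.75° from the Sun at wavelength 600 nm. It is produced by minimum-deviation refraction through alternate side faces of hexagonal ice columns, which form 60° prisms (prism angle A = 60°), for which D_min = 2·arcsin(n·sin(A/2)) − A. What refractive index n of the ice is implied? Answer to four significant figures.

Rearranging: n = sin((D_min + A)/2) / sin(A/2).
(D_min + A)/2 = (21.75° + 60°)/2 = 40.875°.
n = sin 40.875° / sin 30° = 0.6544 / 0.5000 = 1.3088.

1.309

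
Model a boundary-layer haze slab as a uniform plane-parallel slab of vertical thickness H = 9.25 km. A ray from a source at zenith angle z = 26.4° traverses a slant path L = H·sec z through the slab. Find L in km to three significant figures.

sec z = 1/cos 26.4° = 1.1164.
L = 9.25 × 1.1164 = 10.327 km.

10.3 km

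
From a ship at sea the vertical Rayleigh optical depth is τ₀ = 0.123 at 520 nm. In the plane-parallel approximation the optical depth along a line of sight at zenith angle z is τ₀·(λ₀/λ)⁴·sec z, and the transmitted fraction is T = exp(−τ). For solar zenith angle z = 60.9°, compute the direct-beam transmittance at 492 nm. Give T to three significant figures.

0.729

sec 60.9° = 2.0562.
τ = 0.123 × (520/492)⁴ × 2.0562 = 0.123 × 1.2478 × 2.0562 = 0.3156.
T = exp(−0.3156) = 0.7294.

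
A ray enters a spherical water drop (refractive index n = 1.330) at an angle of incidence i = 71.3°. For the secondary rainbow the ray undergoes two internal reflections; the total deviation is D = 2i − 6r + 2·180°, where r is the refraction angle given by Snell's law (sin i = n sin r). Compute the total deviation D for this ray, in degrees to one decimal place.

230.1°

sin r = sin 71.3° / 1.330 = 0.9472/1.330 = 0.7122; r = 45.41°.
D = 2·71.3° − 6·45.41° + 2·180° = 142.60° − 272.48° + 360° = 230.12°.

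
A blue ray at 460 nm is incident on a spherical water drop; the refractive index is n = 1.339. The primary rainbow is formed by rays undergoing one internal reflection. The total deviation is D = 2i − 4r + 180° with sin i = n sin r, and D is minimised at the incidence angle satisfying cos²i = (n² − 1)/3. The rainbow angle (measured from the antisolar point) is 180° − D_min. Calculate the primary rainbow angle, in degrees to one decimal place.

cos²i = (1.79292 − 1)/3 = 0.26431; i = arccos(0.51411) = 59.062°.
sin r = sin 59.062°/1.339 = 0.64057; r = 39.834°.
D_min = 2·59.062° − 4·39.834° + 180° = 138.786°.
Rainbow angle = 180° − D_min = 41.214°.

41.2°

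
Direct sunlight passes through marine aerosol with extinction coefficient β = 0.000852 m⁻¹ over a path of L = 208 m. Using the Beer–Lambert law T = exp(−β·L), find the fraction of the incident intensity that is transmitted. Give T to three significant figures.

0.838

τ = β·L = 0.000852 × 208 = 0.1772.
T = exp(−0.1772) = 0.8376.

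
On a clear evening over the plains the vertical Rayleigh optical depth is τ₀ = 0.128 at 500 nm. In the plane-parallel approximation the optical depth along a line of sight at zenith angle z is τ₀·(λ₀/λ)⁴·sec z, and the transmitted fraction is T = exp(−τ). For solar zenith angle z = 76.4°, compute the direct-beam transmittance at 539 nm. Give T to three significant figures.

sec 76.4° = 4.2527.
τ = 0.128 × (500/539)⁴ × 4.2527 = 0.128 × 0.7405 × 4.2527 = 0.4031.
T = exp(−0.4031) = 0.6683.

0.668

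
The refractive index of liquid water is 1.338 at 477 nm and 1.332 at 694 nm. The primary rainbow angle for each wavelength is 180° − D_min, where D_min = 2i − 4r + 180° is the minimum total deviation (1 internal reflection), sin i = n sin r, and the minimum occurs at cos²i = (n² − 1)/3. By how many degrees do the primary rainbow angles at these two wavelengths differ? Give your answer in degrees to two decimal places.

0.87°

At 477 nm (n = 1.338): cos²i = 0.26341 → i = 59.120°, r = 39.899°, D_min = 138.643°, rainbow angle = 41.357°.
At 694 nm (n = 1.332): cos²i = 0.25807 → i = 59.469°, r = 40.290°, D_min = 137.776°, rainbow angle = 42.224°.
Angular width = |41.357° − 42.224°| = 0.867°.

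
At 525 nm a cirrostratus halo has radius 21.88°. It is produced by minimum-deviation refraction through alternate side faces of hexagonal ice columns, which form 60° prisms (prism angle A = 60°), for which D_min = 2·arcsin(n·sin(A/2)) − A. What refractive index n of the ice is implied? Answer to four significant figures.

1.311

Rearranging: n = sin((D_min + A)/2) / sin(A/2).
(D_min + A)/2 = (21.88° + 60°)/2 = 40.940°.
n = sin 40.940° / sin 30° = 0.6553 / 0.5000 = 1.3105.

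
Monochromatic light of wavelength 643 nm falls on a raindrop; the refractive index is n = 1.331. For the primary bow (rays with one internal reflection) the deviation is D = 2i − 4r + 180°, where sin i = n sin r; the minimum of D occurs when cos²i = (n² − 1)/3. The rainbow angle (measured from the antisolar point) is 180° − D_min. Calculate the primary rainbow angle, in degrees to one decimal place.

cos²i = (1.77156 − 1)/3 = 0.25719; i = arccos(0.50714) = 59.527°.
sin r = sin 59.527°/1.331 = 0.64753; r = 40.356°.
D_min = 2·59.527° − 4·40.356° + 180° = 137.630°.
Rainbow angle = 180° − D_min = 42.370°.

42.4°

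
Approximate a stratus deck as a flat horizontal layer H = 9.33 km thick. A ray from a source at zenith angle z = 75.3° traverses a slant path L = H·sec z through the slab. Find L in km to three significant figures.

sec z = 1/cos 75.3° = 3.9408.
L = 9.33 × 3.9408 = 36.767 km.

36.8 km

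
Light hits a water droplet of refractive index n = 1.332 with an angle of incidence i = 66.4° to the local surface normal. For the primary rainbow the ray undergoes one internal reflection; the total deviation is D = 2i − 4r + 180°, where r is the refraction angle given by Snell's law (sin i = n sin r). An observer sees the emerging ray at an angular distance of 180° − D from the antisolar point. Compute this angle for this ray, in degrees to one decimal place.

41.1°

sin r = sin 66.4° / 1.332 = 0.9164/1.332 = 0.6880; r = 43.47°.
D = 2·66.4° − 4·43.47° + 180° = 132.80° − 173.88° + 180° = 138.92°.
Angle from antisolar point = 180° − D = 41.08°.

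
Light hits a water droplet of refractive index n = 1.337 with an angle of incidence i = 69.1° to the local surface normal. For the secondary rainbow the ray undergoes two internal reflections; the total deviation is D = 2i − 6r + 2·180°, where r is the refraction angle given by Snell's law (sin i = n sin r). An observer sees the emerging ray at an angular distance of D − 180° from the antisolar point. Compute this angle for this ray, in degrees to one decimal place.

sin r = sin 69.1° / 1.337 = 0.9342/1.337 = 0.6987; r = 44.33°.
D = 2·69.1° − 6·44.33° + 2·180° = 138.20° − 265.95° + 360° = 232.25°.
Angle from antisolar point = D − 180° = 52.25°.

52.2°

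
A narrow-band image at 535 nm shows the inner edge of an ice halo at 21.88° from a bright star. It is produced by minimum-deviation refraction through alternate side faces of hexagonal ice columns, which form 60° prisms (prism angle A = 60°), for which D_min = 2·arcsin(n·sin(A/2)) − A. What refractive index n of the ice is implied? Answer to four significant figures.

Rearranging: n = sin((D_min + A)/2) / sin(A/2).
(D_min + A)/2 = (21.88° + 60°)/2 = 40.940°.
n = sin 40.940° / sin 30° = 0.6553 / 0.5000 = 1.3105.

1.311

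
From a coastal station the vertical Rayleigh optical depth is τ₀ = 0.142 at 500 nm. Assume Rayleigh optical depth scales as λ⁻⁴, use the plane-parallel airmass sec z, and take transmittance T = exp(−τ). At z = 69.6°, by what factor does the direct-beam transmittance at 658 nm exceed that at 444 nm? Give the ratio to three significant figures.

1.68

Airmass: sec 69.6° = 2.8688.
τ(658 nm) = 0.142 × (500/658)⁴ × 2.8688 = 0.142 × 0.3334 × 2.8688 = 0.1358.
τ(444 nm) = 0.142 × (500/444)⁴ × 2.8688 = 0.142 × 1.6082 × 2.8688 = 0.6552.
T(658)/T(444) = exp(τ_B − τ_A) = exp(0.5193) = 1.6809.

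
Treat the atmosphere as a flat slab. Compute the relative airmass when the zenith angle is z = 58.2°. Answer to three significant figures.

X = sec z = 1/cos 58.2° = 1/0.5270 = 1.8977.

1.90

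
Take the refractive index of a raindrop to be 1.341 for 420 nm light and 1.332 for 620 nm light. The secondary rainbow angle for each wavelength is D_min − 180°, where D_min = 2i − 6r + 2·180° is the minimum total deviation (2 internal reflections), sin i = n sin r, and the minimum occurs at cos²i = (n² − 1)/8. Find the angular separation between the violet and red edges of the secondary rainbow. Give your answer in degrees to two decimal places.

2.34°

At 420 nm (n = 1.341): cos²i = 0.09979 → i = 71.586°, r = 45.034°, D_min = 232.966°, rainbow angle = 52.966°.
At 620 nm (n = 1.332): cos²i = 0.09678 → i = 71.875°, r = 45.520°, D_min = 230.628°, rainbow angle = 50.628°.
Angular width = |52.966° − 50.628°| = 2.337°.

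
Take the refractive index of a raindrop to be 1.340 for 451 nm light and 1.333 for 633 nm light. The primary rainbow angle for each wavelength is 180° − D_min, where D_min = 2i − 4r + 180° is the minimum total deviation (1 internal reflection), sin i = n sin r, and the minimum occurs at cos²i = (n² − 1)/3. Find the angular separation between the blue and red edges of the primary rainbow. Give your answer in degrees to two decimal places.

1.01°

At 451 nm (n = 1.340): cos²i = 0.26520 → i = 59.004°, r = 39.770°, D_min = 138.929°, rainbow angle = 41.071°.
At 633 nm (n = 1.333): cos²i = 0.25896 → i = 59.410°, r = 40.225°, D_min = 137.922°, rainbow angle = 42.078°.
Angular width = |41.071° − 42.078°| = 1.007°.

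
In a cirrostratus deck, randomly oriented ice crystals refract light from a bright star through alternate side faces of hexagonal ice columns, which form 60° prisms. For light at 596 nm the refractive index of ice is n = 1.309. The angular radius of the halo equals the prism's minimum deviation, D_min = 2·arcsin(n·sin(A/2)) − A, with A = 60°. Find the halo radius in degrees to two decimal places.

n·sin(A/2) = 1.309 × sin 30° = 1.309 × 0.5000 = 0.6545.
D_min = 2·arcsin(0.6545) − 60° = 2 × 40.882° − 60° = 21.763°.

21.76°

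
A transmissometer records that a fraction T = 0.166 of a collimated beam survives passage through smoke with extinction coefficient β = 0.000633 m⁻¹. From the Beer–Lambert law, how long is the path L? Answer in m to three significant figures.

Beer–Lambert: T = exp(−βL) ⇒ L = −ln(T)/β = −ln(0.166)/0.000633 = 1.7958/0.000633 = 2837 m.

2840 m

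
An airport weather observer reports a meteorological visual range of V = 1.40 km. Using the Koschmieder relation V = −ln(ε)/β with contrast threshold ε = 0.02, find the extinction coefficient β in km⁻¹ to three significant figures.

β = −ln(0.02) / V = 3.912 / 1.40 = 2.7943 km⁻¹.

2.79 km⁻¹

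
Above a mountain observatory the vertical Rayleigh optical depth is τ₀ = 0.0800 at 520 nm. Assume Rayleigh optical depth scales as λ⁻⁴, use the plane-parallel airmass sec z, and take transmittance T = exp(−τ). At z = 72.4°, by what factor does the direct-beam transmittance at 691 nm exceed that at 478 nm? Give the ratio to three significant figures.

Airmass: sec 72.4° = 3.3072.
τ(691 nm) = 0.0800 × (520/691)⁴ × 3.3072 = 0.0800 × 0.3207 × 3.3072 = 0.0849.
τ(478 nm) = 0.0800 × (520/478)⁴ × 3.3072 = 0.0800 × 1.4006 × 3.3072 = 0.3706.
T(691)/T(478) = exp(τ_B − τ_A) = exp(0.2857) = 1.3307.

1.33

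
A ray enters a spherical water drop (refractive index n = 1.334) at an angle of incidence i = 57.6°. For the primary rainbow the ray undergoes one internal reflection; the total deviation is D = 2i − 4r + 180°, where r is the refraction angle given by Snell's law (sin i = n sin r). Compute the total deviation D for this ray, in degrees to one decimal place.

sin r = sin 57.6° / 1.334 = 0.8443/1.334 = 0.6329; r = 39.27°.
D = 2·57.6° − 4·39.27° + 180° = 115.20° − 157.07° + 180° = 138.13°.

138.1°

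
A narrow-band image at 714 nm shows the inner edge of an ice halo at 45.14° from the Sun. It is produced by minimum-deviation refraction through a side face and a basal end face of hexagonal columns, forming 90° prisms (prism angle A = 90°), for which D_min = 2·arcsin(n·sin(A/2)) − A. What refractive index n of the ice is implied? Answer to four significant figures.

Rearranging: n = sin((D_min + A)/2) / sin(A/2).
(D_min + A)/2 = (45.14° + 90°)/2 = 67.570°.
n = sin 67.570° / sin 45° = 0.9243 / 0.7071 = 1.3072.

1.307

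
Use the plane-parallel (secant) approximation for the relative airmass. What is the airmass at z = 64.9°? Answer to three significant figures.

2.36

X = sec z = 1/cos 64.9° = 1/0.4242 = 2.3574.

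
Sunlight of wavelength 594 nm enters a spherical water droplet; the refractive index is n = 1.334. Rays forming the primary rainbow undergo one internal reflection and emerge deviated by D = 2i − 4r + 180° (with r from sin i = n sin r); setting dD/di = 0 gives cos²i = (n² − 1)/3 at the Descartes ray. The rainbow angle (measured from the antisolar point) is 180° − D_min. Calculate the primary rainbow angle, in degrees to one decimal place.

cos²i = (1.77956 − 1)/3 = 0.25985; i = arccos(0.50976) = 59.352°.
sin r = sin 59.352°/1.334 = 0.64492; r = 40.159°.
D_min = 2·59.352° − 4·40.159° + 180° = 138.067°.
Rainbow angle = 180° − D_min = 41.933°.

41.9°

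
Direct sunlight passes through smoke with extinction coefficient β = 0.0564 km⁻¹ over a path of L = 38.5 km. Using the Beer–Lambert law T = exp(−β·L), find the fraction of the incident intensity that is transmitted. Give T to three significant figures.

τ = β·L = 0.0564 × 38.5 = 2.1714.
T = exp(−2.1714) = 0.1140.

0.114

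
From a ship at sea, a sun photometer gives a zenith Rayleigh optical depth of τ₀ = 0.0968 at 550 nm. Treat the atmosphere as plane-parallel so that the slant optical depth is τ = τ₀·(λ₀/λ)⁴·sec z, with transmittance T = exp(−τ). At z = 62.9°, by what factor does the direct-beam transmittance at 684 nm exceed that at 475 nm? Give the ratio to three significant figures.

Airmass: sec 62.9° = 2.1952.
τ(684 nm) = 0.0968 × (550/684)⁴ × 2.1952 = 0.0968 × 0.4180 × 2.1952 = 0.0888.
τ(475 nm) = 0.0968 × (550/475)⁴ × 2.1952 = 0.0968 × 1.7975 × 2.1952 = 0.3820.
T(684)/T(475) = exp(τ_B − τ_A) = exp(0.2931) = 1.3406.

1.34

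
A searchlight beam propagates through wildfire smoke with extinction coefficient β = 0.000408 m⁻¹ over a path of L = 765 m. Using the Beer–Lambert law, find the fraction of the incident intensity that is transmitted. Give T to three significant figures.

0.732

τ = β·L = 0.000408 × 765 = 0.3121.
T = exp(−0.3121) = 0.7319.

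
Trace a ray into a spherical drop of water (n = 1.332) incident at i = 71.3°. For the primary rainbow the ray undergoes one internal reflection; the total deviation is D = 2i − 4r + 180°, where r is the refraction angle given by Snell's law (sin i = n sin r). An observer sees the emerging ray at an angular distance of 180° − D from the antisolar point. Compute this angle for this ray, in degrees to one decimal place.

sin r = sin 71.3° / 1.332 = 0.9472/1.332 = 0.7111; r = 45.33°.
D = 2·71.3° − 4·45.33° + 180° = 142.60° − 181.30° + 180° = 141.30°.
Angle from antisolar point = 180° − D = 38.70°.

38.7°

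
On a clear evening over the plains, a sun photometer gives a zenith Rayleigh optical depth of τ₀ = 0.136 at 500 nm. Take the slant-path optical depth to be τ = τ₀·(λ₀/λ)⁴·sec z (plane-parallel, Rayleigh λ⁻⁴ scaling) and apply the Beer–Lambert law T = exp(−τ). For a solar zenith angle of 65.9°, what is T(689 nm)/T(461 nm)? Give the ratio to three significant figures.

Airmass: sec 65.9° = 2.4490.
τ(689 nm) = 0.136 × (500/689)⁴ × 2.4490 = 0.136 × 0.2773 × 2.4490 = 0.0924.
τ(461 nm) = 0.136 × (500/461)⁴ × 2.4490 = 0.136 × 1.3838 × 2.4490 = 0.4609.
T(689)/T(461) = exp(τ_B − τ_A) = exp(0.3685) = 1.4456.

1.45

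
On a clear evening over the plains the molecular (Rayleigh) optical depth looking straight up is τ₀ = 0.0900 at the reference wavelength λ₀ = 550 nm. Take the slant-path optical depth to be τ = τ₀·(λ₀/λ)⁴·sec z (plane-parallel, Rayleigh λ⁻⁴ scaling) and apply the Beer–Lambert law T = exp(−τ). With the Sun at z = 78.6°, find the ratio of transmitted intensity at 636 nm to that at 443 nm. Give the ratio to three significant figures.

2.29

Airmass: sec 78.6° = 5.0593.
τ(636 nm) = 0.0900 × (550/636)⁴ × 5.0593 = 0.0900 × 0.5593 × 5.0593 = 0.2547.
τ(443 nm) = 0.0900 × (550/443)⁴ × 5.0593 = 0.0900 × 2.3759 × 5.0593 = 1.0818.
T(636)/T(443) = exp(τ_B − τ_A) = exp(0.8272) = 2.2869.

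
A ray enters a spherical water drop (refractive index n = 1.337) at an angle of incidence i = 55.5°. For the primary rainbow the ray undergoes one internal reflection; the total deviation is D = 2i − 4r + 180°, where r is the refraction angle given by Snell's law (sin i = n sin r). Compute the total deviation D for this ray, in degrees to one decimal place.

138.8°

sin r = sin 55.5° / 1.337 = 0.8241/1.337 = 0.6164; r = 38.05°.
D = 2·55.5° − 4·38.05° + 180° = 111.00° − 152.21° + 180° = 138.79°.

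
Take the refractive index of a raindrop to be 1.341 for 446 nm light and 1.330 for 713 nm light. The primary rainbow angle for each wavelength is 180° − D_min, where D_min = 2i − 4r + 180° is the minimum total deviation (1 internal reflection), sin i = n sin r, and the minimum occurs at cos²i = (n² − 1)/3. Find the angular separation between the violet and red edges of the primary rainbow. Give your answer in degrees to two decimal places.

At 446 nm (n = 1.341): cos²i = 0.26609 → i = 58.946°, r = 39.705°, D_min = 139.071°, rainbow angle = 40.929°.
At 713 nm (n = 1.330): cos²i = 0.25630 → i = 59.585°, r = 40.422°, D_min = 137.484°, rainbow angle = 42.516°.
Angular width = |40.929° − 42.516°| = 1.588°.

1.59°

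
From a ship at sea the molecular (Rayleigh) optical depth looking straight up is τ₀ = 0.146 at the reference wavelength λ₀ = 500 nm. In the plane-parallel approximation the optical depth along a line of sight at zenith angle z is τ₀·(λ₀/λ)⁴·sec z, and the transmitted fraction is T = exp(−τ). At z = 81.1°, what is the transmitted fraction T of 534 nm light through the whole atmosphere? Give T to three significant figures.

0.484

sec 81.1° = 6.4637.
τ = 0.146 × (500/534)⁴ × 6.4637 = 0.146 × 0.7686 × 6.4637 = 0.7254.
T = exp(−0.7254) = 0.4842.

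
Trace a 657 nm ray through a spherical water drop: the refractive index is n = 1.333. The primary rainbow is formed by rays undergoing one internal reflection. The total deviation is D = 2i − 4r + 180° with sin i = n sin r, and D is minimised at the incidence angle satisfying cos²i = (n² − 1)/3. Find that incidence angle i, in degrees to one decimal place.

cos²i = (1.333² − 1)/3 = (1.77689 − 1)/3 = 0.25896.
cos i = 0.50888, so i = 59.410°.

59.4°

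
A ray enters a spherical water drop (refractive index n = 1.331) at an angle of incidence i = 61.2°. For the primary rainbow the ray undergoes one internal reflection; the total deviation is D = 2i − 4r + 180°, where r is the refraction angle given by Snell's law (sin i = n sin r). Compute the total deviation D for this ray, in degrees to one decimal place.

137.7°

sin r = sin 61.2° / 1.331 = 0.8763/1.331 = 0.6584; r = 41.18°.
D = 2·61.2° − 4·41.18° + 180° = 122.40° − 164.71° + 180° = 137.69°.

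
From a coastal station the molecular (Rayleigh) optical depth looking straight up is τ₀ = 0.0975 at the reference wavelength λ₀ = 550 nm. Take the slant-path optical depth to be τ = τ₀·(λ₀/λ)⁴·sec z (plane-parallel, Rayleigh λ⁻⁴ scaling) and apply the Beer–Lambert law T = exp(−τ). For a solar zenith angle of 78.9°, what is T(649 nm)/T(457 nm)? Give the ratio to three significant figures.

Airmass: sec 78.9° = 5.1942.
τ(649 nm) = 0.0975 × (550/649)⁴ × 5.1942 = 0.0975 × 0.5158 × 5.1942 = 0.2612.
τ(457 nm) = 0.0975 × (550/457)⁴ × 5.1942 = 0.0975 × 2.0979 × 5.1942 = 1.0625.
T(649)/T(457) = exp(τ_B − τ_A) = exp(0.8012) = 2.2283.

2.23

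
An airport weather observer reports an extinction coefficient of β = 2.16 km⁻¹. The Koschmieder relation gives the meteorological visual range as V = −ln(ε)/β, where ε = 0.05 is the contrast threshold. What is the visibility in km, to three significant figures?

1.39 km

V = −ln(0.05) / 2.16 = 2.996 / 2.16 = 1.3869 km.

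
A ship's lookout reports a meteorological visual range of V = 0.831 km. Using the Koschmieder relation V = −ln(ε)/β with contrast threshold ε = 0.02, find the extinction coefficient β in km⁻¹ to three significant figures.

4.71 km⁻¹

β = −ln(0.02) / V = 3.912 / 0.831 = 4.7076 km⁻¹.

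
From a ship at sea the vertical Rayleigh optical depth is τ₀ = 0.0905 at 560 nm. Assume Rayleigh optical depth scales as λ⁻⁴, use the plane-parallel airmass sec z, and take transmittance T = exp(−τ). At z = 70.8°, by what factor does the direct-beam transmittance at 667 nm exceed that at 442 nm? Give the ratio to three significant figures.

1.77

Airmass: sec 70.8° = 3.0407.
τ(667 nm) = 0.0905 × (560/667)⁴ × 3.0407 = 0.0905 × 0.4969 × 3.0407 = 0.1367.
τ(442 nm) = 0.0905 × (560/442)⁴ × 3.0407 = 0.0905 × 2.5767 × 3.0407 = 0.7091.
T(667)/T(442) = exp(τ_B − τ_A) = exp(0.5723) = 1.7724.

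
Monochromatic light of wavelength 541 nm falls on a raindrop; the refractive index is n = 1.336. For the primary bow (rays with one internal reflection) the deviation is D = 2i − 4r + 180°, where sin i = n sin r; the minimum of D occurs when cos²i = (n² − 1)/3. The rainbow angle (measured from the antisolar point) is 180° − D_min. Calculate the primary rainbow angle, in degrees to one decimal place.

cos²i = (1.78490 − 1)/3 = 0.26163; i = arccos(0.51150) = 59.236°.
sin r = sin 59.236°/1.336 = 0.64318; r = 40.029°.
D_min = 2·59.236° − 4·40.029° + 180° = 138.356°.
Rainbow angle = 180° − D_min = 41.644°.

41.6°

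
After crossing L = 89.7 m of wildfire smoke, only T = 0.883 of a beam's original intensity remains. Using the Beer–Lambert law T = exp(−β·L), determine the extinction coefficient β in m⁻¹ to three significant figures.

0.00139 m⁻¹

Beer–Lambert: T = exp(−βL) ⇒ β = −ln(T)/L = −ln(0.883)/89.7 = 0.1244/89.7 = 0.001387 m⁻¹.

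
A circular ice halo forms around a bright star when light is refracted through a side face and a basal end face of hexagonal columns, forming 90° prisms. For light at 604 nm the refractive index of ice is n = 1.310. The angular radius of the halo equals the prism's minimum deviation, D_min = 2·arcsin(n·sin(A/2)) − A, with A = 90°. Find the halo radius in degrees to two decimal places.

45.73°

n·sin(A/2) = 1.310 × sin 45° = 1.310 × 0.7071 = 0.9263.
D_min = 2·arcsin(0.9263) − 90° = 2 × 67.867° − 90° = 45.733°.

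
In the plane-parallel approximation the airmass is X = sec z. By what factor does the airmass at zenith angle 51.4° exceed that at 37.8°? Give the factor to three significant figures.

1.27

X(51.4°)/X(37.8°) = sec 51.4° / sec 37.8° = cos 37.8° / cos 51.4° = 0.7902/0.6239 = 1.2665.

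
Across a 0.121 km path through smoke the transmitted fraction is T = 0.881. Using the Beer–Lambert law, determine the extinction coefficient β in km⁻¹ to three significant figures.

Beer–Lambert: T = exp(−βL) ⇒ β = −ln(T)/L = −ln(0.881)/0.121 = 0.1267/0.121 = 1.047 km⁻¹.

1.05 km⁻¹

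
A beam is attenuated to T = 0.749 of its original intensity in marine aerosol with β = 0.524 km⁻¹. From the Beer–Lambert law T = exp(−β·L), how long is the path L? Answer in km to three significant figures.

0.552 km

Beer–Lambert: T = exp(−βL) ⇒ L = −ln(T)/β = −ln(0.749)/0.524 = 0.2890/0.524 = 0.5516 km.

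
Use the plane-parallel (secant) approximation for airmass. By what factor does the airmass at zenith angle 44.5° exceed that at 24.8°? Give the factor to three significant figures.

X(44.5°)/X(24.8°) = sec 44.5° / sec 24.8° = cos 24.8° / cos 44.5° = 0.9078/0.7133 = 1.2727.

1.27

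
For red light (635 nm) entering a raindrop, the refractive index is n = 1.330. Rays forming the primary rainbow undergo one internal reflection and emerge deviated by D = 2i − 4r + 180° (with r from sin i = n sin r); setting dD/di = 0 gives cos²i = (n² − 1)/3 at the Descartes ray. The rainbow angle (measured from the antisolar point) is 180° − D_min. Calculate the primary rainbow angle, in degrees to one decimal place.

42.5°

cos²i = (1.76890 − 1)/3 = 0.25630; i = arccos(0.50626) = 59.585°.
sin r = sin 59.585°/1.330 = 0.64841; r = 40.422°.
D_min = 2·59.585° − 4·40.422° + 180° = 137.484°.
Rainbow angle = 180° − D_min = 42.516°.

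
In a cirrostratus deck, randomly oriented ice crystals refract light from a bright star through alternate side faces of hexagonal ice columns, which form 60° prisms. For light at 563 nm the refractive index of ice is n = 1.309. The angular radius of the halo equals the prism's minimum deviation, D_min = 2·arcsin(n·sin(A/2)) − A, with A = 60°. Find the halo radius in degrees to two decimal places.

n·sin(A/2) = 1.309 × sin 30° = 1.309 × 0.5000 = 0.6545.
D_min = 2·arcsin(0.6545) − 60° = 2 × 40.882° − 60° = 21.763°.

21.76°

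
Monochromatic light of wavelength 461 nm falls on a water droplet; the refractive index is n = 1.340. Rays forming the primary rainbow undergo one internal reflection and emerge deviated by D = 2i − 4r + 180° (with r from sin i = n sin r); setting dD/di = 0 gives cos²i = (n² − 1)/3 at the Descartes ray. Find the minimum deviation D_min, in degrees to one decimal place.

138.9°

cos²i = (1.79560 − 1)/3 = 0.26520; i = arccos(0.51498) = 59.004°.
sin r = sin 59.004°/1.340 = 0.63971; r = 39.770°.
D_min = 2·59.004° − 4·39.770° + 180° = 138.929°.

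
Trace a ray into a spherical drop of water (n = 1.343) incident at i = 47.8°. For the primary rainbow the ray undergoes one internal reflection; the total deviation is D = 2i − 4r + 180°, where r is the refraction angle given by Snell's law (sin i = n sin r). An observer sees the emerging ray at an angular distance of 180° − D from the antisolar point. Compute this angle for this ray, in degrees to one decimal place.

sin r = sin 47.8° / 1.343 = 0.7408/1.343 = 0.5516; r = 33.48°.
D = 2·47.8° − 4·33.48° + 180° = 95.60° − 133.91° + 180° = 141.69°.
Angle from antisolar point = 180° − D = 38.31°.

38.3°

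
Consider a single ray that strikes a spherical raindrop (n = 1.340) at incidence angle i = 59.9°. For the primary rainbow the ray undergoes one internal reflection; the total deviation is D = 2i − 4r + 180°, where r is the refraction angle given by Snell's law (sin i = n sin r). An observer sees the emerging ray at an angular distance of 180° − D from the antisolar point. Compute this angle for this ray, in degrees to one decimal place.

sin r = sin 59.9° / 1.340 = 0.8652/1.340 = 0.6456; r = 40.21°.
D = 2·59.9° − 4·40.21° + 180° = 119.80° − 160.85° + 180° = 138.95°.
Angle from antisolar point = 180° − D = 41.05°.

41.1°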